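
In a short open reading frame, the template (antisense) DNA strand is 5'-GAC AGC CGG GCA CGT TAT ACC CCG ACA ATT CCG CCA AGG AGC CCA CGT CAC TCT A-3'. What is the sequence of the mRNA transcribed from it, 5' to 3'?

5'-UAGAGUGACGUGGGCUCCUUGGCGGAAUUGUCGGGGUAUAACGUGCCCGGCUGUC-3'

The mRNA has the sequence of the coding strand (reverse complement of the template) with T→U. Reverse complement of GACAGCCGGGCACGTTATACCCCGACAATTCCGCCAAGGAGCCCACGTCACTCTA is TAGAGTGACGTGGGCTCCTTGGCGGAATTGTCGGGGTATAACGTGCCCGGCTGTC; then T→U.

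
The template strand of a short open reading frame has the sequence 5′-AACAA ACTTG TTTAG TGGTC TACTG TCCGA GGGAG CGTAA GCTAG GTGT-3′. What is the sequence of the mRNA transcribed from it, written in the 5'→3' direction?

5'-ACACCUAGCUUACGCUCCCUCGGACAGUAGACCACUAAACAAGUUUGUU-3'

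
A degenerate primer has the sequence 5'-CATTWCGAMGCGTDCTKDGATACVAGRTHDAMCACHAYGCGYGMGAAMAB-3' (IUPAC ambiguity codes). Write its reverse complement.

5'-VTKTTCKCRCGCRTDGTGKTHDAYCTBGTATCHMAGHACGCKTCGWAATG-3'

Standard pairs A↔T, G↔C; ambiguity codes pair R↔Y, M↔K, W↔W, B↔V, D↔H. Complement (GTAAWGCTKCGCAHGAMHCTATGBTCYADHTKGTGDTRCGCRCKCTTKTV), then reverse for 5'→3'.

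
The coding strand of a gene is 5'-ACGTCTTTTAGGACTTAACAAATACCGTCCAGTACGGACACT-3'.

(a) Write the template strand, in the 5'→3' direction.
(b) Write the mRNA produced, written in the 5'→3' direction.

(a) 5'-AGTGTCCGTACTGGACGGTATTTGTTAAGTCCTAAAAGACGT-3'
(b) 5'-ACGUCUUUUAGGACUUAACAAAUACCGUCCAGUACGGACACU-3'

(a) The template strand is the reverse complement of the coding strand: complement TGCAGAAAATCCTGAATTGTTTATGGCAGGTCATGCCTGTGA, then reverse.
(b) mRNA matches the coding strand with T→U.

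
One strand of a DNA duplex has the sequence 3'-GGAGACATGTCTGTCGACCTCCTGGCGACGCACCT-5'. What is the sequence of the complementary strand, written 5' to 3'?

5'-CCTCTGTACAGACAGCTGGAGGACCGCTGCGTGGA-3'

The strand is given 3'→5', so its complement runs 5'→3' in the same left-to-right order: pair each base A↔T, G↔C.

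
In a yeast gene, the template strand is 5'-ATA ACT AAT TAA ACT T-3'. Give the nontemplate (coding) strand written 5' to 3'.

5'-AAGTTTAATTAGTTAT-3'

The coding strand is complementary and antiparallel to the template: take the complement (A↔T, G↔C) and reverse.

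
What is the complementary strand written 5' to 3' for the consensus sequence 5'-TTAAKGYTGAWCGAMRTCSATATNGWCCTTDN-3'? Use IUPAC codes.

Standard pairs A↔T, G↔C; ambiguity codes pair R↔Y, M↔K, W↔W, S↔S, D↔H, N↔N. Complement (AATTMCRACTWGCTKYAGSTATANCWGGAAHN), then reverse for 5'→3'.

5′-NHAAGGWCNATATSGAYKTCGWTCARCMTTAA-3′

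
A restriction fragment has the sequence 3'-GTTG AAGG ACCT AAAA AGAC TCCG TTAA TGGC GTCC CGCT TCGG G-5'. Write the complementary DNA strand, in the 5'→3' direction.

5'-CAACTTCCTGGATTTTTCTGAGGCAATTACCGCAGGGCGAAGCCC-3'

The strand is given 3'→5', so its complement runs 5'→3' in the same left-to-right order: pair each base A↔T, G↔C.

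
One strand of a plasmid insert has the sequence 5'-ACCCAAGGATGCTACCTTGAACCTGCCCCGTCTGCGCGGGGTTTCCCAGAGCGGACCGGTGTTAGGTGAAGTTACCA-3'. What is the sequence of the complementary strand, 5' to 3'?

5'-TGGTAACTTCACCTAACACCGGTCCGCTCTGGGAAACCCCGCGCAGACGGGGCAGGTTCAAGGTAGCATCCTTGGGT-3'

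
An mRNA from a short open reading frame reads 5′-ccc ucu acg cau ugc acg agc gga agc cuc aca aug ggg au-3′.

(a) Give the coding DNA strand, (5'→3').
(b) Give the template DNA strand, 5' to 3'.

(a) 5'-CCCTCTACGCATTGCACGAGCGGAAGCCTCACAATGGGGAT-3'
(b) 5'-ATCCCCATTGTGAGGCTTCCGCTCGTGCAATGCGTAGAGGG-3'

(a) The coding strand matches the mRNA with U→T.
(b) The template strand is the reverse complement of the coding strand.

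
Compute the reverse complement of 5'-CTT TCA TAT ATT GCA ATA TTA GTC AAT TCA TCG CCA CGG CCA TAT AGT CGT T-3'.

5'-AACGACTATATGGCCGTGGCGATGAATTGACTAATATTGCAATATATGAAAG-3'

Complement each base (A↔T, G↔C): GAAAGTATATAACGTTATAATCAGTTAAGTAGCGGTGCCGGTATATCAGCAA. Then reverse.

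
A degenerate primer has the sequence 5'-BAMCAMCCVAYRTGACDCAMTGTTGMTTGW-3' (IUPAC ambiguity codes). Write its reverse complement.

5'-WCAAKCAACAKTGHGTCAYRTBGGKTGKTV-3'

Standard pairs A↔T, G↔C; ambiguity codes pair R↔Y, M↔K, W↔W, B↔V, D↔H. Complement (VTKGTKGGBTRYACTGHGTKACAACKAACW), then reverse for 5'→3'.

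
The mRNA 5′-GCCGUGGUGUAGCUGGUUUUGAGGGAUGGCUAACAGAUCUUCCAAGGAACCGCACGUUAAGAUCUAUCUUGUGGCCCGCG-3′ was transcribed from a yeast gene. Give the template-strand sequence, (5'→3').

5′-CGCGGGCCACAAGATAGATCTTAACGTGCGGTTCCTTGGAAGATCTGTTAGCCATCCCTCAAAACCAGCTACACCACGGC-3′

Replace U with T to get the coding DNA strand: GCCGTGGTGTAGCTGGTTTTGAGGGATGGCTAACAGATCTTCCAAGGAACCGCACGTTAAGATCTATCTTGTGGCCCGCG. The template strand is its reverse complement (complement CGGCACCACATCGACCAAAACTCCCTACCGATTGTCTAGAAGGTTCCTTGGCGTGCAATTCTAGATAGAACACCGGGCGC, then reverse).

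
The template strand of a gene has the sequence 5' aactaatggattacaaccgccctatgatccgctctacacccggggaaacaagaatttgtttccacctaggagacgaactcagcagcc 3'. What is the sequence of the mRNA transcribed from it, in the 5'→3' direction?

5'-GGCUGCUGAGUUCGUCUCCUAGGUGGAAACAAAUUCUUGUUUCCCCGGGUGUAGAGCGGAUCAUAGGGCGGUUGUAAUCCAUUAGUU-3'

RNA polymerase reads the template 3'→5' and synthesizes mRNA 5'→3' by base-pairing (A→U, T→A, G↔C). The complement of the template is TTGATTACCTAATGTTGGCGGGATACTAGGCGAGATGTGGGCCCCTTTGTTCTTAAACAAAGGTGGATCCTCTGCTTGAGTCGTCGG; antiparallel, so 5'→3' the coding strand is GGCTGCTGAGTTCGTCTCCTAGGTGGAAACAAATTCTTGTTTCCCCGGGTGTAGAGCGGATCATAGGGCGGTTGTAATCCATTAGTT. Replace T with U for the mRNA.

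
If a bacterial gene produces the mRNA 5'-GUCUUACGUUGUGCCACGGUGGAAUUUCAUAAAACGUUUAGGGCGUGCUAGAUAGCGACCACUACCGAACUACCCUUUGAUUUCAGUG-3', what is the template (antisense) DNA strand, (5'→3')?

Replace U with T to get the coding DNA strand: GTCTTACGTTGTGCCACGGTGGAATTTCATAAAACGTTTAGGGCGTGCTAGATAGCGACCACTACCGAACTACCCTTTGATTTCAGTG. The template strand is its reverse complement (complement CAGAATGCAACACGGTGCCACCTTAAAGTATTTTGCAAATCCCGCACGATCTATCGCTGGTGATGGCTTGATGGGAAACTAAAGTCAC, then reverse).

5′-CACTGAAATCAAAGGGTAGTTCGGTAGTGGTCGCTATCTAGCACGCCCTAAACGTTTTATGAAATTCCACCGTGGCACAACGTAAGAC-3′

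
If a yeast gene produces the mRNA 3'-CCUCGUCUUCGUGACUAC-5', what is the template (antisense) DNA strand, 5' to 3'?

5′-GGAGCAGAAGCACTGATG-3′

Written 5'→3' the mRNA is CAUCAGUGCUUCUGCUCC, so the coding DNA strand is CATCAGTGCTTCTGCTCC. The template is its reverse complement.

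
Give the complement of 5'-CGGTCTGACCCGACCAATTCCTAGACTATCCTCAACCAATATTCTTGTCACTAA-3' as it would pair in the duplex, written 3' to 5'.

3′-GCCAGACTGGGCTGGTTAAGGATCTGATAGGAGTTGGTTATAAGAACAGTGATT-5′

Base-pairing A↔T, G↔C gives the complement. The complementary strand is antiparallel, so paired with a 5'→3' strand it runs 3'→5'.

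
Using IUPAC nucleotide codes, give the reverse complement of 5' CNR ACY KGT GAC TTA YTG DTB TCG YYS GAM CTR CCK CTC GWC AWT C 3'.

5'-GAWTGWCGAGMGGYAGKTCSRRCGAVAHCARTAAGTCACMRGTYNG-3'

Standard pairs A↔T, G↔C; ambiguity codes pair R↔Y, M↔K, W↔W, S↔S, B↔V, D↔H, N↔N. Complement (GNYTGRMCACTGAATRACHAVAGCRRSCTKGAYGGMGAGCWGTWAG), then reverse for 5'→3'.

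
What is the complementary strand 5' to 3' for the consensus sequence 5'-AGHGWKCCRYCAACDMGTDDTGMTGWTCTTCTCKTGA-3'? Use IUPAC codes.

Standard pairs A↔T, G↔C; ambiguity codes pair R↔Y, M↔K, W↔W, D↔H. Complement (TCDCWMGGYRGTTGHKCAHHACKACWAGAAGAGMACT), then reverse for 5'→3'.

5'-TCAMGAGAAGAWCAKCAHHACKHGTTGRYGGMWCDCT-3'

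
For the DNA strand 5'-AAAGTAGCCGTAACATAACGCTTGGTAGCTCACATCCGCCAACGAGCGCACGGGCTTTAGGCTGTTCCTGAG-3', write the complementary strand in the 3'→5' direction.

3'-TTTCATCGGCATTGTATTGCGAACCATCGAGTGTAGGCGGTTGCTCGCGTGCCCGAAATCCGACAAGGACTC-5'

Base-pairing A↔T, G↔C gives the complement. The complementary strand is antiparallel, so paired with a 5'→3' strand it runs 3'→5'.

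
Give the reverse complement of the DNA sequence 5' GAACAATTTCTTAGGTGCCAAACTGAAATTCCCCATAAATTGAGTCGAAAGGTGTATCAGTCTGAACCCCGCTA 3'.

Reading the sequence 3'→5' and pairing each base (A↔T, G↔C) gives the reverse complement directly.

5'-TAGCGGGGTTCAGACTGATACACCTTTCGACTCAATTTATGGGGAATTTCAGTTTGGCACCTAAGAAATTGTTC-3'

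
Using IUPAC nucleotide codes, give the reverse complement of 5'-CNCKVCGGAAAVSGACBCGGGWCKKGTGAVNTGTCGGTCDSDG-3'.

5′-CHSHGACCGACANBTCACMMGWCCCGVGTCSBTTTCCGBMGNG-3′

Standard pairs A↔T, G↔C; ambiguity codes pair K↔M, W↔W, S↔S, B↔V, D↔H, N↔N. Complement (GNGMBGCCTTTBSCTGVGCCCWGMMCACTBNACAGCCAGHSHC), then reverse for 5'→3'.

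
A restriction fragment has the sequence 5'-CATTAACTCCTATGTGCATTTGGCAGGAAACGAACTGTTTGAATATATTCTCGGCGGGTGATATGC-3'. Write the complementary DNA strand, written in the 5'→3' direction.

The complement of CATTAACTCCTATGTGCATTTGGCAGGAAACGAACTGTTTGAATATATTCTCGGCGGGTGATATGC is GTAATTGAGGATACACGTAAACCGTCCTTTGCTTGACAAACTTATATAAGAGCCGCCCACTATACG (A↔T, G↔C). DNA strands are antiparallel, so the complementary strand runs 3'→5'; reversing gives the 5'→3' form.

5'-GCATATCACCCGCCGAGAATATATTCAAACAGTTCGTTTCCTGCCAAATGCACATAGGAGTTAATG-3'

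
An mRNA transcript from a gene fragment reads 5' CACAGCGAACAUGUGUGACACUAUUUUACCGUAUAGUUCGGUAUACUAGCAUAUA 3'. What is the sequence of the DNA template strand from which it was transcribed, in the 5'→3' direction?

5′-TATATGCTAGTATACCGAACTATACGGTAAAATAGTGTCACACATGTTCGCTGTG-3′

Replace U with T to get the coding DNA strand: CACAGCGAACATGTGTGACACTATTTTACCGTATAGTTCGGTATACTAGCATATA. The template strand is its reverse complement (complement GTGTCGCTTGTACACACTGTGATAAAATGGCATATCAAGCCATATGATCGTATAT, then reverse).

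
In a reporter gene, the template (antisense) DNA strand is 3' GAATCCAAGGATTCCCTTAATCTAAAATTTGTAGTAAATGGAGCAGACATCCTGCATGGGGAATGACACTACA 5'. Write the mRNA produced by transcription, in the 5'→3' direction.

Reading the template 3'→5' as shown, RNA polymerase pairs each base (A→U, T→A, G↔C) to build mRNA 5'→3' directly.

5′-CUUAGGUUCCUAAGGGAAUUAGAUUUUAAACAUCAUUUACCUCGUCUGUAGGACGUACCCCUUACUGUGAUGU-3′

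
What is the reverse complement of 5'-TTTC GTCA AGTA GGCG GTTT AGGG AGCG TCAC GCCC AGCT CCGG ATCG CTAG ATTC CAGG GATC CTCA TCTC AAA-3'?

5'-TTTGAGATGAGGATCCCTGGAATCTAGCGATCCGGAGCTGGGCGTGACGCTCCCTAAACCGCCTACTTGACGAAA-3'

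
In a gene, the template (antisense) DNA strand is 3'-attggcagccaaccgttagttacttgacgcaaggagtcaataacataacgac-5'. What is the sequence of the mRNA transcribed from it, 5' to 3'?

Reading the template 3'→5' as shown, RNA polymerase pairs each base (A→U, T→A, G↔C) to build mRNA 5'→3' directly.

5'-UAACCGUCGGUUGGCAAUCAAUGAACUGCGUUCCUCAGUUAUUGUAUUGCUG-3'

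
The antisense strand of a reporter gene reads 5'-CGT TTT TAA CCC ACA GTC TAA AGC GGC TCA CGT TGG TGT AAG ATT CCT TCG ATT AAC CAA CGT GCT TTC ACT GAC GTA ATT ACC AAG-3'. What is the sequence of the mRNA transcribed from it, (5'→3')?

5'-CUUGGUAAUUACGUCAGUGAAAGCACGUUGGUUAAUCGAAGGAAUCUUACACCAACGUGAGCCGCUUUAGACUGUGGGUUAAAAACG-3'

RNA polymerase reads the template 3'→5' and synthesizes mRNA 5'→3' by base-pairing (A→U, T→A, G↔C). The complement of the template is GCAAAAATTGGGTGTCAGATTTCGCCGAGTGCAACCACATTCTAAGGAAGCTAATTGGTTGCACGAAAGTGACTGCATTAATGGTTC; antiparallel, so 5'→3' the coding strand is CTTGGTAATTACGTCAGTGAAAGCACGTTGGTTAATCGAAGGAATCTTACACCAACGTGAGCCGCTTTAGACTGTGGGTTAAAAACG. Replace T with U for the mRNA.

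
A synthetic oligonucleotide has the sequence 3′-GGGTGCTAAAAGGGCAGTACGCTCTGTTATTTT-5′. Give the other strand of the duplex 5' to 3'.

The strand is given 3'→5', so its complement runs 5'→3' in the same left-to-right order: pair each base A↔T, G↔C.

5'-CCCACGATTTTCCCGTCATGCGAGACAATAAAA-3'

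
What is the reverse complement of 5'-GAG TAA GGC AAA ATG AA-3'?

5'-TTCATTTTGCCTTACTC-3'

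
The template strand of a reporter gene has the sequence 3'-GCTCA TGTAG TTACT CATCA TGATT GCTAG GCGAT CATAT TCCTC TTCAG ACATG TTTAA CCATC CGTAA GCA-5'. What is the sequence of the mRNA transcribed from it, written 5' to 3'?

5'-CGAGUACAUCAAUGAGUAGUACUAACGAUCCGCUAGUAUAAGGAGAAGUCUGUACAAAUUGGUAGGCAUUCGU-3'

Reading the template 3'→5' as shown, RNA polymerase pairs each base (A→U, T→A, G↔C) to build mRNA 5'→3' directly.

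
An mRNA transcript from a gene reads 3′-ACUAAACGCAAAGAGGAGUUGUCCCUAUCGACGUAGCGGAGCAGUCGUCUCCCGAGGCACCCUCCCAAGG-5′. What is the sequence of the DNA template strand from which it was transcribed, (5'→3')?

Written 5'→3' the mRNA is GGAACCCUCCCACGGAGCCCUCUGCUGACGAGGCGAUGCAGCUAUCCCUGUUGAGGAGAAACGCAAAUCA, so the coding DNA strand is GGAACCCTCCCACGGAGCCCTCTGCTGACGAGGCGATGCAGCTATCCCTGTTGAGGAGAAACGCAAATCA. The template is its reverse complement.

5'-TGATTTGCGTTTCTCCTCAACAGGGATAGCTGCATCGCCTCGTCAGCAGAGGGCTCCGTGGGAGGGTTCC-3'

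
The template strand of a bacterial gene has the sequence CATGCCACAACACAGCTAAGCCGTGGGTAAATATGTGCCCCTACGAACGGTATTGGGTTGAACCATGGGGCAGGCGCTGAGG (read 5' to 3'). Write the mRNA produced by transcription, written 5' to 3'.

5'-CCUCAGCGCCUGCCCCAUGGUUCAACCCAAUACCGUUCGUAGGGGCACAUAUUUACCCACGGCUUAGCUGUGUUGUGGCAUG-3'

RNA polymerase reads the template 3'→5' and synthesizes mRNA 5'→3' by base-pairing (A→U, T→A, G↔C). The complement of the template is GTACGGTGTTGTGTCGATTCGGCACCCATTTATACACGGGGATGCTTGCCATAACCCAACTTGGTACCCCGTCCGCGACTCC; antiparallel, so 5'→3' the coding strand is CCTCAGCGCCTGCCCCATGGTTCAACCCAATACCGTTCGTAGGGGCACATATTTACCCACGGCTTAGCTGTGTTGTGGCATG. Replace T with U for the mRNA.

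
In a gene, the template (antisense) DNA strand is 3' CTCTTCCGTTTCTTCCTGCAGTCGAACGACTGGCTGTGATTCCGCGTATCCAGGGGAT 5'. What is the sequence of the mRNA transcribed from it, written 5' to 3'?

5′-GAGAAGGCAAAGAAGGACGUCAGCUUGCUGACCGACACUAAGGCGCAUAGGUCCCCUA-3′

Reading the template 3'→5' as shown, RNA polymerase pairs each base (A→U, T→A, G↔C) to build mRNA 5'→3' directly.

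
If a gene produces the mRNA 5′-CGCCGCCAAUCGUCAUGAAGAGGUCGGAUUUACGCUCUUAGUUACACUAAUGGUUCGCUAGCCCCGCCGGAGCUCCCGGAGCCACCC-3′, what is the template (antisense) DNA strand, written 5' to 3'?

5'-GGGTGGCTCCGGGAGCTCCGGCGGGGCTAGCGAACCATTAGTGTAACTAAGAGCGTAAATCCGACCTCTTCATGACGATTGGCGGCG-3'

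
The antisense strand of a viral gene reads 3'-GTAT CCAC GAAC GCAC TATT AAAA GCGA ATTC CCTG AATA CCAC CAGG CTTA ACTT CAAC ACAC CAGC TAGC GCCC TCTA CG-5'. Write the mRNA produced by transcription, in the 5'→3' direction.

5'-CAUAGGUGCUUGCGUGAUAAUUUUCGCUUAAGGGACUUAUGGUGGUCCGAAUUGAAGUUGUGUGGUCGAUCGCGGGAGAUGC-3'

Reading the template 3'→5' as shown, RNA polymerase pairs each base (A→U, T→A, G↔C) to build mRNA 5'→3' directly.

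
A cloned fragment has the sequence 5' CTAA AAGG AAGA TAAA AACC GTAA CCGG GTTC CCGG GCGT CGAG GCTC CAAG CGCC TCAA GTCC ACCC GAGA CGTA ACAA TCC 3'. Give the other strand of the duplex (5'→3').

Pairing A↔T and G↔C gives GATTTTCCTTCTATTTTTGGCATTGGCCCAAGGGCCCGCAGCTCCGAGGTTCGCGGAGTTCAGGTGGGCTCTGCATTGTTAGG, running 3'→5'. Reverse for the 5'→3' convention.

5′-GGATTGTTACGTCTCGGGTGGACTTGAGGCGCTTGGAGCCTCGACGCCCGGGAACCCGGTTACGGTTTTTATCTTCCTTTTAG-3′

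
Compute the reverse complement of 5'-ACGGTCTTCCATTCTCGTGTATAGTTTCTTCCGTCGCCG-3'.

5′-CGGCGACGGAAGAAACTATACACGAGAATGGAAGACCGT-3′

Complement each base (A↔T, G↔C): TGCCAGAAGGTAAGAGCACATATCAAAGAAGGCAGCGGC. Then reverse.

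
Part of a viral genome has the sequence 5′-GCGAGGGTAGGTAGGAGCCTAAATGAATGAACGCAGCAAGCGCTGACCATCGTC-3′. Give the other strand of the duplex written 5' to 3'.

5'-GACGATGGTCAGCGCTTGCTGCGTTCATTCATTTAGGCTCCTACCTACCCTCGC-3'

The complement of GCGAGGGTAGGTAGGAGCCTAAATGAATGAACGCAGCAAGCGCTGACCATCGTC is CGCTCCCATCCATCCTCGGATTTACTTACTTGCGTCGTTCGCGACTGGTAGCAG (A↔T, G↔C). DNA strands are antiparallel, so the complementary strand runs 3'→5'; reversing gives the 5'→3' form.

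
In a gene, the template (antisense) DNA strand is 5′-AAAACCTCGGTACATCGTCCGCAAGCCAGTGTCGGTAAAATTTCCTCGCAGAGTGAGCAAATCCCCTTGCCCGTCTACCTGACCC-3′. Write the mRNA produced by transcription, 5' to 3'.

5'-GGGUCAGGUAGACGGGCAAGGGGAUUUGCUCACUCUGCGAGGAAAUUUUACCGACACUGGCUUGCGGACGAUGUACCGAGGUUUU-3'

RNA polymerase reads the template 3'→5' and synthesizes mRNA 5'→3' by base-pairing (A→U, T→A, G↔C). The complement of the template is TTTTGGAGCCATGTAGCAGGCGTTCGGTCACAGCCATTTTAAAGGAGCGTCTCACTCGTTTAGGGGAACGGGCAGATGGACTGGG; antiparallel, so 5'→3' the coding strand is GGGTCAGGTAGACGGGCAAGGGGATTTGCTCACTCTGCGAGGAAATTTTACCGACACTGGCTTGCGGACGATGTACCGAGGTTTT. Replace T with U for the mRNA.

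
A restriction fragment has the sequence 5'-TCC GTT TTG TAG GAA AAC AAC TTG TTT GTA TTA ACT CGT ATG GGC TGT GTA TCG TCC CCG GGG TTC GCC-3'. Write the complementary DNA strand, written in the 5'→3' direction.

The complement of TCCGTTTTGTAGGAAAACAACTTGTTTGTATTAACTCGTATGGGCTGTGTATCGTCCCCGGGGTTCGCC is AGGCAAAACATCCTTTTGTTGAACAAACATAATTGAGCATACCCGACACATAGCAGGGGCCCCAAGCGG (A↔T, G↔C). DNA strands are antiparallel, so the complementary strand runs 3'→5'; reversing gives the 5'→3' form.

5'-GGCGAACCCCGGGGACGATACACAGCCCATACGAGTTAATACAAACAAGTTGTTTTCCTACAAAACGGA-3'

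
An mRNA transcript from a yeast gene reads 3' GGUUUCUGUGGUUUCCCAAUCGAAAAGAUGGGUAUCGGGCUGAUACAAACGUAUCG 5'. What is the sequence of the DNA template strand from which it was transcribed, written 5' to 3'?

Written 5'→3' the mRNA is GCUAUGCAAACAUAGUCGGGCUAUGGGUAGAAAAGCUAACCCUUUGGUGUCUUUGG, so the coding DNA strand is GCTATGCAAACATAGTCGGGCTATGGGTAGAAAAGCTAACCCTTTGGTGTCTTTGG. The template is its reverse complement.

5′-CCAAAGACACCAAAGGGTTAGCTTTTCTACCCATAGCCCGACTATGTTTGCATAGC-3′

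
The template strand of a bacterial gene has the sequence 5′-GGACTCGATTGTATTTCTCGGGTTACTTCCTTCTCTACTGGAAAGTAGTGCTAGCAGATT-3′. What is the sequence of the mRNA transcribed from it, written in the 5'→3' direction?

5'-AAUCUGCUAGCACUACUUUCCAGUAGAGAAGGAAGUAACCCGAGAAAUACAAUCGAGUCC-3'

The mRNA has the sequence of the coding strand (reverse complement of the template) with T→U. Reverse complement of GGACTCGATTGTATTTCTCGGGTTACTTCCTTCTCTACTGGAAAGTAGTGCTAGCAGATT is AATCTGCTAGCACTACTTTCCAGTAGAGAAGGAAGTAACCCGAGAAATACAATCGAGTCC; then T→U.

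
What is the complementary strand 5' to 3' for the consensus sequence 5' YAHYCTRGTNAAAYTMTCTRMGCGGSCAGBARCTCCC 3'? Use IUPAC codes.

5'-GGGAGYTVCTGSCCGCKYAGAKARTTTNACYAGRDTR-3'

Standard pairs A↔T, G↔C; ambiguity codes pair R↔Y, M↔K, S↔S, B↔V, H↔D, N↔N. Complement (RTDRGAYCANTTTRAKAGAYKCGCCSGTCVTYGAGGG), then reverse for 5'→3'.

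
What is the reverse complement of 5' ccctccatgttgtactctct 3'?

5'-AGAGAGTACAACATGGAGGG-3'

Complement each base (A↔T, G↔C): GGGAGGTACAACATGAGAGA. Then reverse.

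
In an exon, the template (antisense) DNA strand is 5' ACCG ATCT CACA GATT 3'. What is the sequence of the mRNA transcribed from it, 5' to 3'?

5'-AAUCUGUGAGAUCGGU-3'

The mRNA has the sequence of the coding strand (reverse complement of the template) with T→U. Reverse complement of ACCGATCTCACAGATT is AATCTGTGAGATCGGT; then T→U.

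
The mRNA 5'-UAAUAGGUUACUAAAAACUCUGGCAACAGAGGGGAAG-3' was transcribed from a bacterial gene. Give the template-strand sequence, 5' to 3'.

5'-CTTCCCCTCTGTTGCCAGAGTTTTTAGTAACCTATTA-3'

Replace U with T to get the coding DNA strand: TAATAGGTTACTAAAAACTCTGGCAACAGAGGGGAAG. The template strand is its reverse complement (complement ATTATCCAATGATTTTTGAGACCGTTGTCTCCCCTTC, then reverse).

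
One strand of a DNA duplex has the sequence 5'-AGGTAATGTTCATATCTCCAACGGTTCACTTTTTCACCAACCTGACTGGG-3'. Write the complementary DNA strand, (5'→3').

5'-CCCAGTCAGGTTGGTGAAAAAGTGAACCGTTGGAGATATGAACATTACCT-3'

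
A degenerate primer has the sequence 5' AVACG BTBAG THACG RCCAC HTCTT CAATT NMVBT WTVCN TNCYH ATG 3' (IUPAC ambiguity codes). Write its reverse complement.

Standard pairs A↔T, G↔C; ambiguity codes pair R↔Y, M↔K, W↔W, B↔V, H↔D, N↔N. Complement (TBTGCVAVTCADTGCYGGTGDAGAAGTTAANKBVAWABGNANGRDTAC), then reverse for 5'→3'.

5'-CATDRGNANGBAWAVBKNAATTGAAGADGTGGYCGTDACTVAVCGTBT-3'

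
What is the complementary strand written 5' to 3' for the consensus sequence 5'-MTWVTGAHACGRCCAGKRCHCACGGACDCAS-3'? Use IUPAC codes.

5'-STGHGTCCGTGDGYMCTGGYCGTDTCABWAK-3'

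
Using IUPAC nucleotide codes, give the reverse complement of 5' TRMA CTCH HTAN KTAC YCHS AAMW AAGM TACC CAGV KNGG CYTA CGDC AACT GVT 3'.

Standard pairs A↔T, G↔C; ambiguity codes pair R↔Y, M↔K, W↔W, S↔S, D↔H, V↔B, N↔N. Complement (AYKTGAGDDATNMATGRGDSTTKWTTCKATGGGTCBMNCCGRATGCHGTTGACBA), then reverse for 5'→3'.

5'-ABCAGTTGHCGTARGCCNMBCTGGGTAKCTTWKTTSDGRGTAMNTADDGAGTKYA-3'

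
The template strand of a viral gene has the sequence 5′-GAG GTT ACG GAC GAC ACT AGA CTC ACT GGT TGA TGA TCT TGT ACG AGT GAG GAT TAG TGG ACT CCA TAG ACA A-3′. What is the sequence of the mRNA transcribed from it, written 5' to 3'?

The mRNA has the sequence of the coding strand (reverse complement of the template) with T→U. Reverse complement of GAGGTTACGGACGACACTAGACTCACTGGTTGATGATCTTGTACGAGTGAGGATTAGTGGACTCCATAGACAA is TTGTCTATGGAGTCCACTAATCCTCACTCGTACAAGATCATCAACCAGTGAGTCTAGTGTCGTCCGTAACCTC; then T→U.

5'-UUGUCUAUGGAGUCCACUAAUCCUCACUCGUACAAGAUCAUCAACCAGUGAGUCUAGUGUCGUCCGUAACCUC-3'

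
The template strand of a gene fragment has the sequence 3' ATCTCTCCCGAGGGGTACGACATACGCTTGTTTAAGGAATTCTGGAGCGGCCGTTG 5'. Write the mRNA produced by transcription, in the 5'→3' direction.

5'-UAGAGAGGGCUCCCCAUGCUGUAUGCGAACAAAUUCCUUAAGACCUCGCCGGCAAC-3'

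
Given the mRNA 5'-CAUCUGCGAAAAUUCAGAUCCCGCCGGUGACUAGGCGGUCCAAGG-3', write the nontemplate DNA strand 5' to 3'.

The coding DNA strand has the same 5'→3' sequence as the mRNA with U replaced by T.

5′-CATCTGCGAAAATTCAGATCCCGCCGGTGACTAGGCGGTCCAAGG-3′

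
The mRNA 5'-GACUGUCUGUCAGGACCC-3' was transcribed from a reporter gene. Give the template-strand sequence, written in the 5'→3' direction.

Replace U with T to get the coding DNA strand: GACTGTCTGTCAGGACCC. The template strand is its reverse complement (complement CTGACAGACAGTCCTGGG, then reverse).

5′-GGGTCCTGACAGACAGTC-3′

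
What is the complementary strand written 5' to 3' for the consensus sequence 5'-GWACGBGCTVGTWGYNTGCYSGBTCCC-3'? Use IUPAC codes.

5′-GGGAVCSRGCANRCWACBAGCVCGTWC-3′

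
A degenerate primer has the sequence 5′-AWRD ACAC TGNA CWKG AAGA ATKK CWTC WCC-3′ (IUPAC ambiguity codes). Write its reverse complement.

5'-GGWGAWGMMATTCTTCMWGTNCAGTGTHYWT-3'

Standard pairs A↔T, G↔C; ambiguity codes pair R↔Y, K↔M, W↔W, D↔H, N↔N. Complement (TWYHTGTGACNTGWMCTTCTTAMMGWAGWGG), then reverse for 5'→3'.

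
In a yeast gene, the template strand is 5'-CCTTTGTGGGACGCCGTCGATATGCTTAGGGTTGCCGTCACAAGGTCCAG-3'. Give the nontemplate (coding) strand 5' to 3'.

The coding strand is complementary and antiparallel to the template: take the complement (A↔T, G↔C) and reverse.

5'-CTGGACCTTGTGACGGCAACCCTAAGCATATCGACGGCGTCCCACAAAGG-3'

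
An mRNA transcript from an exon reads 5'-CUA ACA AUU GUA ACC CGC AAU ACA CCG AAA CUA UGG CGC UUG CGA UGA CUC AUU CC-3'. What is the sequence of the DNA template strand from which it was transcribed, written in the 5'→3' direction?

Replace U with T to get the coding DNA strand: CTAACAATTGTAACCCGCAATACACCGAAACTATGGCGCTTGCGATGACTCATTCC. The template strand is its reverse complement (complement GATTGTTAACATTGGGCGTTATGTGGCTTTGATACCGCGAACGCTACTGAGTAAGG, then reverse).

5'-GGAATGAGTCATCGCAAGCGCCATAGTTTCGGTGTATTGCGGGTTACAATTGTTAG-3'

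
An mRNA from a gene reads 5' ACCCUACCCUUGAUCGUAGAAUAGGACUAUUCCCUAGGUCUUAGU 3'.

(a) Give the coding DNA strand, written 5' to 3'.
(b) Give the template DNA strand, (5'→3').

(a) The coding strand matches the mRNA with U→T.
(b) The template strand is the reverse complement of the coding strand.

(a) 5'-ACCCTACCCTTGATCGTAGAATAGGACTATTCCCTAGGTCTTAGT-3'
(b) 5′-ACTAAGACCTAGGGAATAGTCCTATTCTACGATCAAGGGTAGGGT-3′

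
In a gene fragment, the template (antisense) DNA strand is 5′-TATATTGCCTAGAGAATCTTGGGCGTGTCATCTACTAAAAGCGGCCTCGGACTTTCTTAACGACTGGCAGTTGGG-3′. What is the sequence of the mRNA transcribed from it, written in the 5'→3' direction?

RNA polymerase reads the template 3'→5' and synthesizes mRNA 5'→3' by base-pairing (A→U, T→A, G↔C). The complement of the template is ATATAACGGATCTCTTAGAACCCGCACAGTAGATGATTTTCGCCGGAGCCTGAAAGAATTGCTGACCGTCAACCC; antiparallel, so 5'→3' the coding strand is CCCAACTGCCAGTCGTTAAGAAAGTCCGAGGCCGCTTTTAGTAGATGACACGCCCAAGATTCTCTAGGCAATATA. Replace T with U for the mRNA.

5'-CCCAACUGCCAGUCGUUAAGAAAGUCCGAGGCCGCUUUUAGUAGAUGACACGCCCAAGAUUCUCUAGGCAAUAUA-3'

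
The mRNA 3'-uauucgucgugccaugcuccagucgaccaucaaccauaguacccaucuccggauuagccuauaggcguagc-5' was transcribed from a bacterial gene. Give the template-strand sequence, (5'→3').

5′-ATAAGCAGCACGGTACGAGGTCAGCTGGTAGTTGGTATCATGGGTAGAGGCCTAATCGGATATCCGCATCG-3′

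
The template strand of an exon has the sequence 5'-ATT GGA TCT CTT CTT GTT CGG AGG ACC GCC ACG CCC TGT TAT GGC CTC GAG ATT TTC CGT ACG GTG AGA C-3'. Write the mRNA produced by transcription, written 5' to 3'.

RNA polymerase reads the template 3'→5' and synthesizes mRNA 5'→3' by base-pairing (A→U, T→A, G↔C). The complement of the template is TAACCTAGAGAAGAACAAGCCTCCTGGCGGTGCGGGACAATACCGGAGCTCTAAAAGGCATGCCACTCTG; antiparallel, so 5'→3' the coding strand is GTCTCACCGTACGGAAAATCTCGAGGCCATAACAGGGCGTGGCGGTCCTCCGAACAAGAAGAGATCCAAT. Replace T with U for the mRNA.

5'-GUCUCACCGUACGGAAAAUCUCGAGGCCAUAACAGGGCGUGGCGGUCCUCCGAACAAGAAGAGAUCCAAU-3'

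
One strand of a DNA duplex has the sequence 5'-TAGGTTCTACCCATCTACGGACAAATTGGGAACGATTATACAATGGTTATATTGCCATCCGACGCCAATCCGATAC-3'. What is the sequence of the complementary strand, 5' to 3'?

The complement of TAGGTTCTACCCATCTACGGACAAATTGGGAACGATTATACAATGGTTATATTGCCATCCGACGCCAATCCGATAC is ATCCAAGATGGGTAGATGCCTGTTTAACCCTTGCTAATATGTTACCAATATAACGGTAGGCTGCGGTTAGGCTATG (A↔T, G↔C). DNA strands are antiparallel, so the complementary strand runs 3'→5'; reversing gives the 5'→3' form.

5'-GTATCGGATTGGCGTCGGATGGCAATATAACCATTGTATAATCGTTCCCAATTTGTCCGTAGATGGGTAGAACCTA-3'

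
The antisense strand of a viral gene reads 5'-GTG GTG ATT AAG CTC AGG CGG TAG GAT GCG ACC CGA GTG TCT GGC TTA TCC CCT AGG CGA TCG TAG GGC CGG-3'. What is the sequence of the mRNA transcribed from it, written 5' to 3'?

5'-CCGGCCCUACGAUCGCCUAGGGGAUAAGCCAGACACUCGGGUCGCAUCCUACCGCCUGAGCUUAAUCACCAC-3'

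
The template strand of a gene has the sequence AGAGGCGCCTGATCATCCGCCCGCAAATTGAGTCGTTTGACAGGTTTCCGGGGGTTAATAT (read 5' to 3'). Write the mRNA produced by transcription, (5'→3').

5'-AUAUUAACCCCCGGAAACCUGUCAAACGACUCAAUUUGCGGGCGGAUGAUCAGGCGCCUCU-3'

The mRNA has the sequence of the coding strand (reverse complement of the template) with T→U. Reverse complement of AGAGGCGCCTGATCATCCGCCCGCAAATTGAGTCGTTTGACAGGTTTCCGGGGGTTAATAT is ATATTAACCCCCGGAAACCTGTCAAACGACTCAATTTGCGGGCGGATGATCAGGCGCCTCT; then T→U.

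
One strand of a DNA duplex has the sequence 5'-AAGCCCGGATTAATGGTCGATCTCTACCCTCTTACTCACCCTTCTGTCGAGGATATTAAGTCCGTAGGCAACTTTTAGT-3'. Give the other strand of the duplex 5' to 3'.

5'-ACTAAAAGTTGCCTACGGACTTAATATCCTCGACAGAAGGGTGAGTAAGAGGGTAGAGATCGACCATTAATCCGGGCTT-3'

Pairing A↔T and G↔C gives TTCGGGCCTAATTACCAGCTAGAGATGGGAGAATGAGTGGGAAGACAGCTCCTATAATTCAGGCATCCGTTGAAAATCA, running 3'→5'. Reverse for the 5'→3' convention.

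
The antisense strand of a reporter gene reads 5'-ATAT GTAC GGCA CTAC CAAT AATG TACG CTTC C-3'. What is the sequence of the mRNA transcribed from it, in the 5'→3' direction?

5′-GGAAGCGUACAUUAUUGGUAGUGCCGUACAUAU-3′

The mRNA has the sequence of the coding strand (reverse complement of the template) with T→U. Reverse complement of ATATGTACGGCACTACCAATAATGTACGCTTCC is GGAAGCGTACATTATTGGTAGTGCCGTACATAT; then T→U.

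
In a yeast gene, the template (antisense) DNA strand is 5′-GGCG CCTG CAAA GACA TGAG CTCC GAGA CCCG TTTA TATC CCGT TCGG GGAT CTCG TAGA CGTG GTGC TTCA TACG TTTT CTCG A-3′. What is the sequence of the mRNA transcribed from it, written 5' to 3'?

5'-UCGAGAAAACGUAUGAAGCACCACGUCUACGAGAUCCCCGAACGGGAUAUAAACGGGUCUCGGAGCUCAUGUCUUUGCAGGCGCC-3'

The mRNA has the sequence of the coding strand (reverse complement of the template) with T→U. Reverse complement of GGCGCCTGCAAAGACATGAGCTCCGAGACCCGTTTATATCCCGTTCGGGGATCTCGTAGACGTGGTGCTTCATACGTTTTCTCGA is TCGAGAAAACGTATGAAGCACCACGTCTACGAGATCCCCGAACGGGATATAAACGGGTCTCGGAGCTCATGTCTTTGCAGGCGCC; then T→U.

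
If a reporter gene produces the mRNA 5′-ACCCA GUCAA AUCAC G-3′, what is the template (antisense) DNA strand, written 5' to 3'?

5′-CGTGATTTGACTGGGT-3′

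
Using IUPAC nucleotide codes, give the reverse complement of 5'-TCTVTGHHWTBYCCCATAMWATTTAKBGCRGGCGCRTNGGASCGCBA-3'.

Standard pairs A↔T, G↔C; ambiguity codes pair R↔Y, M↔K, W↔W, S↔S, B↔V, H↔D, N↔N. Complement (AGABACDDWAVRGGGTATKWTAAATMVCGYCCGCGYANCCTSGCGVT), then reverse for 5'→3'.

5'-TVGCGSTCCNAYGCGCCYGCVMTAAATWKTATGGGRVAWDDCABAGA-3'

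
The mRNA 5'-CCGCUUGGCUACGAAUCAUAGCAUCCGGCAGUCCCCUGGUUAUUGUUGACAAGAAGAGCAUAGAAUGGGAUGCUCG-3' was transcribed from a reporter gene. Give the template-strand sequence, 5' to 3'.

5′-CGAGCATCCCATTCTATGCTCTTCTTGTCAACAATAACCAGGGGACTGCCGGATGCTATGATTCGTAGCCAAGCGG-3′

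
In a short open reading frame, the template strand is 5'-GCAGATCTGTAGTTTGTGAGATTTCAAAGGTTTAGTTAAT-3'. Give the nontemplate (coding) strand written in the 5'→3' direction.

The coding strand is complementary and antiparallel to the template: take the complement (A↔T, G↔C) and reverse.

5'-ATTAACTAAACCTTTGAAATCTCACAAACTACAGATCTGC-3'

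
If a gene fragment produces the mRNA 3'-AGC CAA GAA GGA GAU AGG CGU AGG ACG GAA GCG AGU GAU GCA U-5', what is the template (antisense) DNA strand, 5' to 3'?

5'-TCGGTTCTTCCTCTATCCGCATCCTGCCTTCGCTCACTACGTA-3'

Written 5'→3' the mRNA is UACGUAGUGAGCGAAGGCAGGAUGCGGAUAGAGGAAGAACCGA, so the coding DNA strand is TACGTAGTGAGCGAAGGCAGGATGCGGATAGAGGAAGAACCGA. The template is its reverse complement.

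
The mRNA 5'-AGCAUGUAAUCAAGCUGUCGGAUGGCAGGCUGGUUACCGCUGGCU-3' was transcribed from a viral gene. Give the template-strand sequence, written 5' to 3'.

Replace U with T to get the coding DNA strand: AGCATGTAATCAAGCTGTCGGATGGCAGGCTGGTTACCGCTGGCT. The template strand is its reverse complement (complement TCGTACATTAGTTCGACAGCCTACCGTCCGACCAATGGCGACCGA, then reverse).

5′-AGCCAGCGGTAACCAGCCTGCCATCCGACAGCTTGATTACATGCT-3′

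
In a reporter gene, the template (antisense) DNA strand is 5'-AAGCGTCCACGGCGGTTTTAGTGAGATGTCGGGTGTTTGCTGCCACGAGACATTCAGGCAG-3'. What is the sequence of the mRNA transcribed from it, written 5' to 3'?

The mRNA has the sequence of the coding strand (reverse complement of the template) with T→U. Reverse complement of AAGCGTCCACGGCGGTTTTAGTGAGATGTCGGGTGTTTGCTGCCACGAGACATTCAGGCAG is CTGCCTGAATGTCTCGTGGCAGCAAACACCCGACATCTCACTAAAACCGCCGTGGACGCTT; then T→U.

5′-CUGCCUGAAUGUCUCGUGGCAGCAAACACCCGACAUCUCACUAAAACCGCCGUGGACGCUU-3′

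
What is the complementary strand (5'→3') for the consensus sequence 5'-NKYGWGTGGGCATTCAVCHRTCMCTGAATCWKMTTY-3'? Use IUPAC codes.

5'-RAAKMWGATTCAGKGAYDGBTGAATGCCCACWCRMN-3'

Standard pairs A↔T, G↔C; ambiguity codes pair R↔Y, M↔K, W↔W, H↔D, V↔B, N↔N. Complement (NMRCWCACCCGTAAGTBGDYAGKGACTTAGWMKAAR), then reverse for 5'→3'.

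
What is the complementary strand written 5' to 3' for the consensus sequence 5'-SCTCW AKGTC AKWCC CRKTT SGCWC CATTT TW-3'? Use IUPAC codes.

5′-WAAAATGGWGCSAAMYGGGWMTGACMTWGAGS-3′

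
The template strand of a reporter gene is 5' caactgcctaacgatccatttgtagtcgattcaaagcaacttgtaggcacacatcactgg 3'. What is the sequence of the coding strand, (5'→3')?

5'-CCAGTGATGTGTGCCTACAAGTTGCTTTGAATCGACTACAAATGGATCGTTAGGCAGTTG-3'

The coding strand is complementary and antiparallel to the template: take the complement (A↔T, G↔C) and reverse.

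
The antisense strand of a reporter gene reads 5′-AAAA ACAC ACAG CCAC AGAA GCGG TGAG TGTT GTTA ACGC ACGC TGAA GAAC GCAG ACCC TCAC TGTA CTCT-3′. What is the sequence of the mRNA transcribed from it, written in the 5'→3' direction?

5'-AGAGUACAGUGAGGGUCUGCGUUCUUCAGCGUGCGUUAACAACACUCACCGCUUCUGUGGCUGUGUGUUUUU-3'

RNA polymerase reads the template 3'→5' and synthesizes mRNA 5'→3' by base-pairing (A→U, T→A, G↔C). The complement of the template is TTTTTGTGTGTCGGTGTCTTCGCCACTCACAACAATTGCGTGCGACTTCTTGCGTCTGGGAGTGACATGAGA; antiparallel, so 5'→3' the coding strand is AGAGTACAGTGAGGGTCTGCGTTCTTCAGCGTGCGTTAACAACACTCACCGCTTCTGTGGCTGTGTGTTTTT. Replace T with U for the mRNA.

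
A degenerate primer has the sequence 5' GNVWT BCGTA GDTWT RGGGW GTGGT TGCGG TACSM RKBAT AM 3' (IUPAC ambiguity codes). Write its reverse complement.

Standard pairs A↔T, G↔C; ambiguity codes pair R↔Y, M↔K, W↔W, S↔S, B↔V, D↔H, N↔N. Complement (CNBWAVGCATCHAWAYCCCWCACCAACGCCATGSKYMVTATK), then reverse for 5'→3'.

5′-KTATVMYKSGTACCGCAACCACWCCCYAWAHCTACGVAWBNC-3′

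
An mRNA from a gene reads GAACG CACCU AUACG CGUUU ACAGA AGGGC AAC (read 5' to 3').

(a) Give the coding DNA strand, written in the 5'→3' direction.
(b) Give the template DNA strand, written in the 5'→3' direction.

(a) 5′-GAACGCACCTATACGCGTTTACAGAAGGGCAAC-3′
(b) 5'-GTTGCCCTTCTGTAAACGCGTATAGGTGCGTTC-3'

(a) The coding strand matches the mRNA with U→T.
(b) The template strand is the reverse complement of the coding strand.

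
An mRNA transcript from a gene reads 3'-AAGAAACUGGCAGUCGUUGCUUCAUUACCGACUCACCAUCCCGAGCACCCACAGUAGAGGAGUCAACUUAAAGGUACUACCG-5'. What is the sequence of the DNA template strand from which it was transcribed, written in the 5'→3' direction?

5'-TTCTTTGACCGTCAGCAACGAAGTAATGGCTGAGTGGTAGGGCTCGTGGGTGTCATCTCCTCAGTTGAATTTCCATGATGGC-3'

Written 5'→3' the mRNA is GCCAUCAUGGAAAUUCAACUGAGGAGAUGACACCCACGAGCCCUACCACUCAGCCAUUACUUCGUUGCUGACGGUCAAAGAA, so the coding DNA strand is GCCATCATGGAAATTCAACTGAGGAGATGACACCCACGAGCCCTACCACTCAGCCATTACTTCGTTGCTGACGGTCAAAGAA. The template is its reverse complement.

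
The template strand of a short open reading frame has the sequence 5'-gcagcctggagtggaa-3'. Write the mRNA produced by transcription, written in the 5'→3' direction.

The mRNA has the sequence of the coding strand (reverse complement of the template) with T→U. Reverse complement of GCAGCCTGGAGTGGAA is TTCCACTCCAGGCTGC; then T→U.

5′-UUCCACUCCAGGCUGC-3′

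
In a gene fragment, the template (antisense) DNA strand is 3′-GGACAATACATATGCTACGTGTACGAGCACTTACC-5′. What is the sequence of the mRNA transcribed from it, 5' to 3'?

5′-CCUGUUAUGUAUACGAUGCACAUGCUCGUGAAUGG-3′

Reading the template 3'→5' as shown, RNA polymerase pairs each base (A→U, T→A, G↔C) to build mRNA 5'→3' directly.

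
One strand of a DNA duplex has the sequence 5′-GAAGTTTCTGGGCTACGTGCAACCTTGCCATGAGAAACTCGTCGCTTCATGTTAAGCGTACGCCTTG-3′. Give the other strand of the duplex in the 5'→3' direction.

The complement of GAAGTTTCTGGGCTACGTGCAACCTTGCCATGAGAAACTCGTCGCTTCATGTTAAGCGTACGCCTTG is CTTCAAAGACCCGATGCACGTTGGAACGGTACTCTTTGAGCAGCGAAGTACAATTCGCATGCGGAAC (A↔T, G↔C). DNA strands are antiparallel, so the complementary strand runs 3'→5'; reversing gives the 5'→3' form.

5′-CAAGGCGTACGCTTAACATGAAGCGACGAGTTTCTCATGGCAAGGTTGCACGTAGCCCAGAAACTTC-3′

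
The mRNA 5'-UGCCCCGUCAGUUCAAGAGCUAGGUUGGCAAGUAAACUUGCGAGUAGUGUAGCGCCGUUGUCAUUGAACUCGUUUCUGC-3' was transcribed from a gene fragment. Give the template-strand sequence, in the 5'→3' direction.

5'-GCAGAAACGAGTTCAATGACAACGGCGCTACACTACTCGCAAGTTTACTTGCCAACCTAGCTCTTGAACTGACGGGGCA-3'

Replace U with T to get the coding DNA strand: TGCCCCGTCAGTTCAAGAGCTAGGTTGGCAAGTAAACTTGCGAGTAGTGTAGCGCCGTTGTCATTGAACTCGTTTCTGC. The template strand is its reverse complement (complement ACGGGGCAGTCAAGTTCTCGATCCAACCGTTCATTTGAACGCTCATCACATCGCGGCAACAGTAACTTGAGCAAAGACG, then reverse).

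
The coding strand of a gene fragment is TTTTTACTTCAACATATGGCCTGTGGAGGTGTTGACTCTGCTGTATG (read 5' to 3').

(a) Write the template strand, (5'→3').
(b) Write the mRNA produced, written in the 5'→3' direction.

(a) 5'-CATACAGCAGAGTCAACACCTCCACAGGCCATATGTTGAAGTAAAAA-3'
(b) 5'-UUUUUACUUCAACAUAUGGCCUGUGGAGGUGUUGACUCUGCUGUAUG-3'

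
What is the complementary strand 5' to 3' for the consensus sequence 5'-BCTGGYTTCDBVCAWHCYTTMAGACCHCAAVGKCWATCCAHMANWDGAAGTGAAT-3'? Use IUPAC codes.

5'-ATTCACTTCHWNTKDTGGATWGMCBTTGDGGTCTKAARGDWTGBVHGAARCCAGV-3'

Standard pairs A↔T, G↔C; ambiguity codes pair Y↔R, M↔K, W↔W, B↔V, D↔H, N↔N. Complement (VGACCRAAGHVBGTWDGRAAKTCTGGDGTTBCMGWTAGGTDKTNWHCTTCACTTA), then reverse for 5'→3'.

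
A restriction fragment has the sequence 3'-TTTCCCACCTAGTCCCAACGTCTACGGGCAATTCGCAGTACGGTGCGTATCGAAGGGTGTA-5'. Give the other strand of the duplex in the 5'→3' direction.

5'-AAAGGGTGGATCAGGGTTGCAGATGCCCGTTAAGCGTCATGCCACGCATAGCTTCCCACAT-3'

The strand is given 3'→5', so its complement runs 5'→3' in the same left-to-right order: pair each base A↔T, G↔C.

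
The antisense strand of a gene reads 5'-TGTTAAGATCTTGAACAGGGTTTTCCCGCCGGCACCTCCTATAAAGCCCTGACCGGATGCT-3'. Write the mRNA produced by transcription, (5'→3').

RNA polymerase reads the template 3'→5' and synthesizes mRNA 5'→3' by base-pairing (A→U, T→A, G↔C). The complement of the template is ACAATTCTAGAACTTGTCCCAAAAGGGCGGCCGTGGAGGATATTTCGGGACTGGCCTACGA; antiparallel, so 5'→3' the coding strand is AGCATCCGGTCAGGGCTTTATAGGAGGTGCCGGCGGGAAAACCCTGTTCAAGATCTTAACA. Replace T with U for the mRNA.

5'-AGCAUCCGGUCAGGGCUUUAUAGGAGGUGCCGGCGGGAAAACCCUGUUCAAGAUCUUAACA-3'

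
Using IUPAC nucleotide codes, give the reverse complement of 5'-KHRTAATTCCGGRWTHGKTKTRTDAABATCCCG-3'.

Standard pairs A↔T, G↔C; ambiguity codes pair R↔Y, K↔M, W↔W, B↔V, D↔H. Complement (MDYATTAAGGCCYWADCMAMAYAHTTVTAGGGC), then reverse for 5'→3'.

5'-CGGGATVTTHAYAMAMCDAWYCCGGAATTAYDM-3'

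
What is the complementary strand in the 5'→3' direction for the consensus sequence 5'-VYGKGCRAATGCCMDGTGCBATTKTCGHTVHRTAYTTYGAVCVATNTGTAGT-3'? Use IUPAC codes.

Standard pairs A↔T, G↔C; ambiguity codes pair R↔Y, M↔K, B↔V, D↔H, N↔N. Complement (BRCMCGYTTACGGKHCACGVTAAMAGCDABDYATRAARCTBGBTANACATCA), then reverse for 5'→3'.

5'-ACTACANATBGBTCRAARTAYDBADCGAMAATVGCACHKGGCATTYGCMCRB-3'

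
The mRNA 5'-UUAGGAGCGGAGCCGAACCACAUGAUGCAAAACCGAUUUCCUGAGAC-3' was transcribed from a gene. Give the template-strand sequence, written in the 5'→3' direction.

5'-GTCTCAGGAAATCGGTTTTGCATCATGTGGTTCGGCTCCGCTCCTAA-3'

Replace U with T to get the coding DNA strand: TTAGGAGCGGAGCCGAACCACATGATGCAAAACCGATTTCCTGAGAC. The template strand is its reverse complement (complement AATCCTCGCCTCGGCTTGGTGTACTACGTTTTGGCTAAAGGACTCTG, then reverse).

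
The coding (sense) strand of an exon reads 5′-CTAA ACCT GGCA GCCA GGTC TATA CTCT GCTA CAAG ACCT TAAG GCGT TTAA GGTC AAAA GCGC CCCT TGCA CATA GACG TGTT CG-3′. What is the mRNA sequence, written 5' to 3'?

5'-CUAAACCUGGCAGCCAGGUCUAUACUCUGCUACAAGACCUUAAGGCGUUUAAGGUCAAAAGCGCCCCUUGCACAUAGACGUGUUCG-3'

mRNA has the coding-strand sequence with U in place of T.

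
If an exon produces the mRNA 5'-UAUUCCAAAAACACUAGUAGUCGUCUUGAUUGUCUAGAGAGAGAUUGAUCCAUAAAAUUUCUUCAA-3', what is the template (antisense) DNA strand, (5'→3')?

5'-TTGAAGAAATTTTATGGATCAATCTCTCTCTAGACAATCAAGACGACTACTAGTGTTTTTGGAATA-3'

Replace U with T to get the coding DNA strand: TATTCCAAAAACACTAGTAGTCGTCTTGATTGTCTAGAGAGAGATTGATCCATAAAATTTCTTCAA. The template strand is its reverse complement (complement ATAAGGTTTTTGTGATCATCAGCAGAACTAACAGATCTCTCTCTAACTAGGTATTTTAAAGAAGTT, then reverse).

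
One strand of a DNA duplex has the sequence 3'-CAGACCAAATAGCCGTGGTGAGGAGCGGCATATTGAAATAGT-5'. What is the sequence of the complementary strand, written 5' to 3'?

The strand is given 3'→5', so its complement runs 5'→3' in the same left-to-right order: pair each base A↔T, G↔C.

5′-GTCTGGTTTATCGGCACCACTCCTCGCCGTATAACTTTATCA-3′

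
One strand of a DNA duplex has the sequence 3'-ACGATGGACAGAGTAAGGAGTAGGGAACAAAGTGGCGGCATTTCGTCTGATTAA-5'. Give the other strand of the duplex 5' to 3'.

The strand is given 3'→5', so its complement runs 5'→3' in the same left-to-right order: pair each base A↔T, G↔C.

5'-TGCTACCTGTCTCATTCCTCATCCCTTGTTTCACCGCCGTAAAGCAGACTAATT-3'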